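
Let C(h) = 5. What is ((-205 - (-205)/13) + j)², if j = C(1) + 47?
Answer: 3182656/169 ≈ 18832.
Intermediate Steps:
j = 52 (j = 5 + 47 = 52)
((-205 - (-205)/13) + j)² = ((-205 - (-205)/13) + 52)² = ((-205 - 1*(-205/13)) + 52)² = ((-205 + 205/13) + 52)² = (-2460/13 + 52)² = (-1784/13)² = 3182656/169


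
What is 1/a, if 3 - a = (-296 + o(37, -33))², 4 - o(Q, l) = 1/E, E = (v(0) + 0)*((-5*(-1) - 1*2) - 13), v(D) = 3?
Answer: -900/76717381 ≈ -1.1731e-5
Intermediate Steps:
E = -30 (E = (3 + 0)*((-5*(-1) - 1*2) - 13) = 3*((5 - 2) - 13) = 3*(3 - 13) = 3*(-10) = -30)
o(Q, l) = 121/30 (o(Q, l) = 4 - 1/(-30) = 4 - 1*(-1/30) = 4 + 1/30 = 121/30)
a = -76717381/900 (a = 3 - (-296 + 121/30)² = 3 - (-8759/30)² = 3 - 1*76720081/900 = 3 - 76720081/900 = -76717381/900 ≈ -85242.)
1/a = 1/(-76717381/900) = -900/76717381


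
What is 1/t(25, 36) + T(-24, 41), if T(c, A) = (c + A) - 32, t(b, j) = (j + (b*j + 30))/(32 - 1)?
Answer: -14459/966 ≈ -14.968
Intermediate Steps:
t(b, j) = 30/31 + j/31 + b*j/31 (t(b, j) = (j + (30 + b*j))/31 = (30 + j + b*j)*(1/31) = 30/31 + j/31 + b*j/31)
T(c, A) = -32 + A + c (T(c, A) = (A + c) - 32 = -32 + A + c)
1/t(25, 36) + T(-24, 41) = 1/(30/31 + (1/31)*36 + (1/31)*25*36) + (-32 + 41 - 24) = 1/(30/31 + 36/31 + 900/31) - 15 = 1/(966/31) - 15 = 31/966 - 15 = -14459/966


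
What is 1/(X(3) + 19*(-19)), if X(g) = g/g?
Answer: -1/360 ≈ -0.0027778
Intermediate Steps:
X(g) = 1
1/(X(3) + 19*(-19)) = 1/(1 + 19*(-19)) = 1/(1 - 361) = 1/(-360) = -1/360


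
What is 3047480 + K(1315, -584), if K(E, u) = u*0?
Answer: 3047480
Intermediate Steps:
K(E, u) = 0
3047480 + K(1315, -584) = 3047480 + 0 = 3047480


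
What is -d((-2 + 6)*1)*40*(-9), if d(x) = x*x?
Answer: 5760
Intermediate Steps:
d(x) = x²
-d((-2 + 6)*1)*40*(-9) = -((-2 + 6)*1)²*40*(-9) = -(4*1)²*40*(-9) = -4²*40*(-9) = -16*40*(-9) = -640*(-9) = -1*(-5760) = 5760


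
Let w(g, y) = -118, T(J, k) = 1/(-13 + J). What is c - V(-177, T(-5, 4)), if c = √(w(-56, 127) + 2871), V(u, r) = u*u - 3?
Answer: -31326 + √2753 ≈ -31274.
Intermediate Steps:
V(u, r) = -3 + u² (V(u, r) = u² - 3 = -3 + u²)
c = √2753 (c = √(-118 + 2871) = √2753 ≈ 52.469)
c - V(-177, T(-5, 4)) = √2753 - (-3 + (-177)²) = √2753 - (-3 + 31329) = √2753 - 1*31326 = √2753 - 31326 = -31326 + √2753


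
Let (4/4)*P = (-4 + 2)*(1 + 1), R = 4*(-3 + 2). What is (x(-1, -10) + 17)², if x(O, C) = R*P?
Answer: 1089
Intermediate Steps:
R = -4 (R = 4*(-1) = -4)
P = -4 (P = (-4 + 2)*(1 + 1) = -2*2 = -4)
x(O, C) = 16 (x(O, C) = -4*(-4) = 16)
(x(-1, -10) + 17)² = (16 + 17)² = 33² = 1089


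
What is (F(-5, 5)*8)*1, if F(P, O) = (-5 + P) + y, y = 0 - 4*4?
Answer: -208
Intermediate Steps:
y = -16 (y = 0 - 16 = -16)
F(P, O) = -21 + P (F(P, O) = (-5 + P) - 16 = -21 + P)
(F(-5, 5)*8)*1 = ((-21 - 5)*8)*1 = -26*8*1 = -208*1 = -208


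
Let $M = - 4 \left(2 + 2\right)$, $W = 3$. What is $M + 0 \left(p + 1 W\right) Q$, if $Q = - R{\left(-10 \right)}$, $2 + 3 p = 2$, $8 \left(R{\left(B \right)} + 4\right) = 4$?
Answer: $-16$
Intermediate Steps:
$R{\left(B \right)} = - \frac{7}{2}$ ($R{\left(B \right)} = -4 + \frac{1}{8} \cdot 4 = -4 + \frac{1}{2} = - \frac{7}{2}$)
$p = 0$ ($p = - \frac{2}{3} + \frac{1}{3} \cdot 2 = - \frac{2}{3} + \frac{2}{3} = 0$)
$M = -16$ ($M = \left(-4\right) 4 = -16$)
$Q = \frac{7}{2}$ ($Q = \left(-1\right) \left(- \frac{7}{2}\right) = \frac{7}{2} \approx 3.5$)
$M + 0 \left(p + 1 W\right) Q = -16 + 0 \left(0 + 1 \cdot 3\right) \frac{7}{2} = -16 + 0 \left(0 + 3\right) \frac{7}{2} = -16 + 0 \cdot 3 \cdot \frac{7}{2} = -16 + 0 \cdot \frac{7}{2} = -16 + 0 = -16$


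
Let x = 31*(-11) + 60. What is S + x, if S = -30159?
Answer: -30440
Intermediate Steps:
x = -281 (x = -341 + 60 = -281)
S + x = -30159 - 281 = -30440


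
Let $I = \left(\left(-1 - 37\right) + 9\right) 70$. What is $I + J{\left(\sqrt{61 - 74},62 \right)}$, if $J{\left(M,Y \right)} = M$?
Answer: $-2030 + i \sqrt{13} \approx -2030.0 + 3.6056 i$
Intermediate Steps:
$I = -2030$ ($I = \left(\left(-1 - 37\right) + 9\right) 70 = \left(-38 + 9\right) 70 = \left(-29\right) 70 = -2030$)
$I + J{\left(\sqrt{61 - 74},62 \right)} = -2030 + \sqrt{61 - 74} = -2030 + \sqrt{-13} = -2030 + i \sqrt{13}$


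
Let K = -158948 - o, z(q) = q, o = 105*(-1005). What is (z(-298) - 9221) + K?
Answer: -62942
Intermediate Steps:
o = -105525
K = -53423 (K = -158948 - 1*(-105525) = -158948 + 105525 = -53423)
(z(-298) - 9221) + K = (-298 - 9221) - 53423 = -9519 - 53423 = -62942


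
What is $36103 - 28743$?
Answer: $7360$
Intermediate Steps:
$36103 - 28743 = 7360$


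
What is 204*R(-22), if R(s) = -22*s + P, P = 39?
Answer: 106692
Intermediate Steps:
R(s) = 39 - 22*s (R(s) = -22*s + 39 = 39 - 22*s)
204*R(-22) = 204*(39 - 22*(-22)) = 204*(39 + 484) = 204*523 = 106692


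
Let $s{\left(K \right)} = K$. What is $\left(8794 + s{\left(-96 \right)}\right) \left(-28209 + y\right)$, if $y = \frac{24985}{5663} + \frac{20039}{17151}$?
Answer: $- \frac{23826331573271450}{97126113} \approx -2.4531 \cdot 10^{8}$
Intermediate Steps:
$y = \frac{541998592}{97126113}$ ($y = 24985 \cdot \frac{1}{5663} + 20039 \cdot \frac{1}{17151} = \frac{24985}{5663} + \frac{20039}{17151} = \frac{541998592}{97126113} \approx 5.5804$)
$\left(8794 + s{\left(-96 \right)}\right) \left(-28209 + y\right) = \left(8794 - 96\right) \left(-28209 + \frac{541998592}{97126113}\right) = 8698 \left(- \frac{2739288523025}{97126113}\right) = - \frac{23826331573271450}{97126113}$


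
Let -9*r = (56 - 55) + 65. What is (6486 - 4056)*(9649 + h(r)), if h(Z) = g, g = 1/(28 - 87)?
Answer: 1383374700/59 ≈ 2.3447e+7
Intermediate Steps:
r = -22/3 (r = -((56 - 55) + 65)/9 = -(1 + 65)/9 = -⅑*66 = -22/3 ≈ -7.3333)
g = -1/59 (g = 1/(-59) = -1/59 ≈ -0.016949)
h(Z) = -1/59
(6486 - 4056)*(9649 + h(r)) = (6486 - 4056)*(9649 - 1/59) = 2430*(569290/59) = 1383374700/59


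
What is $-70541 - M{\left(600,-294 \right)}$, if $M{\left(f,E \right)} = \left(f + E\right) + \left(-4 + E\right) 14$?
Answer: $-66675$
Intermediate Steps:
$M{\left(f,E \right)} = -56 + f + 15 E$ ($M{\left(f,E \right)} = \left(E + f\right) + \left(-56 + 14 E\right) = -56 + f + 15 E$)
$-70541 - M{\left(600,-294 \right)} = -70541 - \left(-56 + 600 + 15 \left(-294\right)\right) = -70541 - \left(-56 + 600 - 4410\right) = -70541 - -3866 = -70541 + 3866 = -66675$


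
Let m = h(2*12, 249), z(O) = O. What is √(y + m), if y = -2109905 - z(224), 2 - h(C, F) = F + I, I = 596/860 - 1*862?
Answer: I*√97512316685/215 ≈ 1452.4*I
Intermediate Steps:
I = -185181/215 (I = 596*(1/860) - 862 = 149/215 - 862 = -185181/215 ≈ -861.31)
h(C, F) = 185611/215 - F (h(C, F) = 2 - (F - 185181/215) = 2 - (-185181/215 + F) = 2 + (185181/215 - F) = 185611/215 - F)
y = -2110129 (y = -2109905 - 1*224 = -2109905 - 224 = -2110129)
m = 132076/215 (m = 185611/215 - 1*249 = 185611/215 - 249 = 132076/215 ≈ 614.31)
√(y + m) = √(-2110129 + 132076/215) = √(-453545659/215) = I*√97512316685/215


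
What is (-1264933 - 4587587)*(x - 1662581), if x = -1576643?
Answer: 18957623244480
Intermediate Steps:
(-1264933 - 4587587)*(x - 1662581) = (-1264933 - 4587587)*(-1576643 - 1662581) = -5852520*(-3239224) = 18957623244480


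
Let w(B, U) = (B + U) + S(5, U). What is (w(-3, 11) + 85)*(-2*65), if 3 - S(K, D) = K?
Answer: -11830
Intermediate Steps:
S(K, D) = 3 - K
w(B, U) = -2 + B + U (w(B, U) = (B + U) + (3 - 1*5) = (B + U) + (3 - 5) = (B + U) - 2 = -2 + B + U)
(w(-3, 11) + 85)*(-2*65) = ((-2 - 3 + 11) + 85)*(-2*65) = (6 + 85)*(-130) = 91*(-130) = -11830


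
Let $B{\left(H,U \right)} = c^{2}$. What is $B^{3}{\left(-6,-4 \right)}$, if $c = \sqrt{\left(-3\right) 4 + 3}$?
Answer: $-729$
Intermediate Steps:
$c = 3 i$ ($c = \sqrt{-12 + 3} = \sqrt{-9} = 3 i \approx 3.0 i$)
$B{\left(H,U \right)} = -9$ ($B{\left(H,U \right)} = \left(3 i\right)^{2} = -9$)
$B^{3}{\left(-6,-4 \right)} = \left(-9\right)^{3} = -729$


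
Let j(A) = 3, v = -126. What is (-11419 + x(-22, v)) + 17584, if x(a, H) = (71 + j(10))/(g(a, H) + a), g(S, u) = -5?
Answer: 166381/27 ≈ 6162.3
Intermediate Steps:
x(a, H) = 74/(-5 + a) (x(a, H) = (71 + 3)/(-5 + a) = 74/(-5 + a))
(-11419 + x(-22, v)) + 17584 = (-11419 + 74/(-5 - 22)) + 17584 = (-11419 + 74/(-27)) + 17584 = (-11419 + 74*(-1/27)) + 17584 = (-11419 - 74/27) + 17584 = -308387/27 + 17584 = 166381/27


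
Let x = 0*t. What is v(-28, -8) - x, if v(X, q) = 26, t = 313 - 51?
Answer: 26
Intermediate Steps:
t = 262
x = 0 (x = 0*262 = 0)
v(-28, -8) - x = 26 - 1*0 = 26 + 0 = 26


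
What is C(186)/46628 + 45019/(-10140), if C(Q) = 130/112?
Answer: -2260606021/509177760 ≈ -4.4397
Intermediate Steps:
C(Q) = 65/56 (C(Q) = 130*(1/112) = 65/56)
C(186)/46628 + 45019/(-10140) = (65/56)/46628 + 45019/(-10140) = (65/56)*(1/46628) + 45019*(-1/10140) = 65/2611168 - 3463/780 = -2260606021/509177760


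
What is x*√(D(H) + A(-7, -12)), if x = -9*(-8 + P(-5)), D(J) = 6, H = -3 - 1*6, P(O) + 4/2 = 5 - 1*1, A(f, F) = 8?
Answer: 54*√14 ≈ 202.05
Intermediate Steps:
P(O) = 2 (P(O) = -2 + (5 - 1*1) = -2 + (5 - 1) = -2 + 4 = 2)
H = -9 (H = -3 - 6 = -9)
x = 54 (x = -9*(-8 + 2) = -9*(-6) = 54)
x*√(D(H) + A(-7, -12)) = 54*√(6 + 8) = 54*√14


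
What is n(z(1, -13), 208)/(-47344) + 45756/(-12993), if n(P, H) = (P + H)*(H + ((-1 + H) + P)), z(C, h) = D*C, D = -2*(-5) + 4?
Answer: -51571203/9320312 ≈ -5.5332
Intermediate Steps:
D = 14 (D = 10 + 4 = 14)
z(C, h) = 14*C
n(P, H) = (H + P)*(-1 + P + 2*H) (n(P, H) = (H + P)*(H + (-1 + H + P)) = (H + P)*(-1 + P + 2*H))
n(z(1, -13), 208)/(-47344) + 45756/(-12993) = ((14*1)² - 1*208 - 14 + 2*208² + 3*208*(14*1))/(-47344) + 45756/(-12993) = (14² - 208 - 1*14 + 2*43264 + 3*208*14)*(-1/47344) + 45756*(-1/12993) = (196 - 208 - 14 + 86528 + 8736)*(-1/47344) - 15252/4331 = 95238*(-1/47344) - 15252/4331 = -4329/2152 - 15252/4331 = -51571203/9320312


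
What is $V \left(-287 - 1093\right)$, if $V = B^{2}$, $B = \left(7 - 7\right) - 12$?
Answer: $-198720$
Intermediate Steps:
$B = -12$ ($B = 0 - 12 = -12$)
$V = 144$ ($V = \left(-12\right)^{2} = 144$)
$V \left(-287 - 1093\right) = 144 \left(-287 - 1093\right) = 144 \left(-1380\right) = -198720$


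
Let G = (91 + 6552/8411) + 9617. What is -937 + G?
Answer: 5675341/647 ≈ 8771.8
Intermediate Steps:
G = 6281580/647 (G = (91 + 6552*(1/8411)) + 9617 = (91 + 504/647) + 9617 = 59381/647 + 9617 = 6281580/647 ≈ 9708.8)
-937 + G = -937 + 6281580/647 = 5675341/647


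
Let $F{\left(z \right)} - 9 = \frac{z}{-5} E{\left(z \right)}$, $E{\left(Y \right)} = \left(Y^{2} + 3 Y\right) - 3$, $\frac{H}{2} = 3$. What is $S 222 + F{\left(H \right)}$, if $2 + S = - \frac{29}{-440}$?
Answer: $- \frac{21189}{44} \approx -481.57$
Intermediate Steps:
$S = - \frac{851}{440}$ ($S = -2 - \frac{29}{-440} = -2 - - \frac{29}{440} = -2 + \frac{29}{440} = - \frac{851}{440} \approx -1.9341$)
$H = 6$ ($H = 2 \cdot 3 = 6$)
$E{\left(Y \right)} = -3 + Y^{2} + 3 Y$
$F{\left(z \right)} = 9 - \frac{z \left(-3 + z^{2} + 3 z\right)}{5}$ ($F{\left(z \right)} = 9 + \frac{z}{-5} \left(-3 + z^{2} + 3 z\right) = 9 + z \left(- \frac{1}{5}\right) \left(-3 + z^{2} + 3 z\right) = 9 + - \frac{z}{5} \left(-3 + z^{2} + 3 z\right) = 9 - \frac{z \left(-3 + z^{2} + 3 z\right)}{5}$)
$S 222 + F{\left(H \right)} = \left(- \frac{851}{440}\right) 222 + \left(9 - \frac{6 \left(-3 + 6^{2} + 3 \cdot 6\right)}{5}\right) = - \frac{94461}{220} + \left(9 - \frac{6 \left(-3 + 36 + 18\right)}{5}\right) = - \frac{94461}{220} + \left(9 - \frac{6}{5} \cdot 51\right) = - \frac{94461}{220} + \left(9 - \frac{306}{5}\right) = - \frac{94461}{220} - \frac{261}{5} = - \frac{21189}{44}$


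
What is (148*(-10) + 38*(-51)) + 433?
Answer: -2985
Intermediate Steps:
(148*(-10) + 38*(-51)) + 433 = (-1480 - 1938) + 433 = -3418 + 433 = -2985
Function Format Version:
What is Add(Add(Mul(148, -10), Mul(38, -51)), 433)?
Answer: -2985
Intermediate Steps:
Add(Add(Mul(148, -10), Mul(38, -51)), 433) = Add(Add(-1480, -1938), 433) = Add(-3418, 433) = -2985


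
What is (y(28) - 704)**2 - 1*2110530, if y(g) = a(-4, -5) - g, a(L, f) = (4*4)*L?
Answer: -1476914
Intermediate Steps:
a(L, f) = 16*L
y(g) = -64 - g (y(g) = 16*(-4) - g = -64 - g)
(y(28) - 704)**2 - 1*2110530 = ((-64 - 1*28) - 704)**2 - 1*2110530 = ((-64 - 28) - 704)**2 - 2110530 = (-92 - 704)**2 - 2110530 = (-796)**2 - 2110530 = 633616 - 2110530 = -1476914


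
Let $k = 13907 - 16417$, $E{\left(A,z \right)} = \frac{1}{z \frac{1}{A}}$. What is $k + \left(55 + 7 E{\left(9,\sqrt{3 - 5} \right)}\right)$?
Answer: $-2455 - \frac{63 i \sqrt{2}}{2} \approx -2455.0 - 44.548 i$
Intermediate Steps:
$E{\left(A,z \right)} = \frac{A}{z}$
$k = -2510$ ($k = 13907 - 16417 = -2510$)
$k + \left(55 + 7 E{\left(9,\sqrt{3 - 5} \right)}\right) = -2510 + \left(55 + 7 \frac{9}{\sqrt{3 - 5}}\right) = -2510 + \left(55 + 7 \frac{9}{\sqrt{-2}}\right) = -2510 + \left(55 + 7 \frac{9}{i \sqrt{2}}\right) = -2510 + \left(55 + 7 \cdot 9 \left(- \frac{i \sqrt{2}}{2}\right)\right) = -2510 + \left(55 + 7 \left(- \frac{9 i \sqrt{2}}{2}\right)\right) = -2510 + \left(55 - \frac{63 i \sqrt{2}}{2}\right) = -2455 - \frac{63 i \sqrt{2}}{2}$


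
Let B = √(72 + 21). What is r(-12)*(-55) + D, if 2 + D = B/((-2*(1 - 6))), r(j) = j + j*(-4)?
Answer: -1982 + √93/10 ≈ -1981.0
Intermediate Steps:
r(j) = -3*j (r(j) = j - 4*j = -3*j)
B = √93 ≈ 9.6436
D = -2 + √93/10 (D = -2 + √93/((-2*(1 - 6))) = -2 + √93/((-2*(-5))) = -2 + √93/10 ≈ -1.0356)
r(-12)*(-55) + D = -3*(-12)*(-55) + (-2 + √93/10) = 36*(-55) + (-2 + √93/10) = -1980 + (-2 + √93/10) = -1982 + √93/10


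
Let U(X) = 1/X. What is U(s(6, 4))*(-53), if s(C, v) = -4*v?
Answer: 53/16 ≈ 3.3125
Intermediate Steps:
U(s(6, 4))*(-53) = -53/(-4*4) = -53/(-16) = -1/16*(-53) = 53/16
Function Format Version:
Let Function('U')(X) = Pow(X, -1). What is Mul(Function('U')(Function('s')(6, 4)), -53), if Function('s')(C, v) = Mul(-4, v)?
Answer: Rational(53, 16) ≈ 3.3125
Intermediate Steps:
Mul(Function('U')(Function('s')(6, 4)), -53) = Mul(Pow(Mul(-4, 4), -1), -53) = Mul(Pow(-16, -1), -53) = Mul(Rational(-1, 16), -53) = Rational(53, 16)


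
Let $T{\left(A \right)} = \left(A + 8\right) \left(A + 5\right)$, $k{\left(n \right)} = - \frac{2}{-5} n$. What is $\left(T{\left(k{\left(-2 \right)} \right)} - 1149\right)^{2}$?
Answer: $\frac{782264961}{625} \approx 1.2516 \cdot 10^{6}$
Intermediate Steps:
$k{\left(n \right)} = \frac{2 n}{5}$ ($k{\left(n \right)} = \left(-2\right) \left(- \frac{1}{5}\right) n = \frac{2 n}{5}$)
$T{\left(A \right)} = \left(5 + A\right) \left(8 + A\right)$ ($T{\left(A \right)} = \left(8 + A\right) \left(5 + A\right) = \left(5 + A\right) \left(8 + A\right)$)
$\left(T{\left(k{\left(-2 \right)} \right)} - 1149\right)^{2} = \left(\left(40 + \left(\frac{2}{5} \left(-2\right)\right)^{2} + 13 \cdot \frac{2}{5} \left(-2\right)\right) - 1149\right)^{2} = \left(\left(40 + \left(- \frac{4}{5}\right)^{2} + 13 \left(- \frac{4}{5}\right)\right) - 1149\right)^{2} = \left(\left(40 + \frac{16}{25} - \frac{52}{5}\right) - 1149\right)^{2} = \left(\frac{756}{25} - 1149\right)^{2} = \left(- \frac{27969}{25}\right)^{2} = \frac{782264961}{625}$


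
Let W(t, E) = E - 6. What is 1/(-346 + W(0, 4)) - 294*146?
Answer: -14937553/348 ≈ -42924.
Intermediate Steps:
W(t, E) = -6 + E
1/(-346 + W(0, 4)) - 294*146 = 1/(-346 + (-6 + 4)) - 294*146 = 1/(-346 - 2) - 42924 = 1/(-348) - 42924 = -1/348 - 42924 = -14937553/348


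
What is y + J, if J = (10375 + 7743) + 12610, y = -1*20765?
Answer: 9963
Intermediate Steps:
y = -20765
J = 30728 (J = 18118 + 12610 = 30728)
y + J = -20765 + 30728 = 9963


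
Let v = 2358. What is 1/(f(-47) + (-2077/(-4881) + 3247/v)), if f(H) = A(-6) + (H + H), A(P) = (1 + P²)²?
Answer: 3836466/4898409541 ≈ 0.00078321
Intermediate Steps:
f(H) = 1369 + 2*H (f(H) = (1 + (-6)²)² + (H + H) = (1 + 36)² + 2*H = 37² + 2*H = 1369 + 2*H)
1/(f(-47) + (-2077/(-4881) + 3247/v)) = 1/((1369 + 2*(-47)) + (-2077/(-4881) + 3247/2358)) = 1/((1369 - 94) + (-2077*(-1/4881) + 3247*(1/2358))) = 1/(1275 + (2077/4881 + 3247/2358)) = 1/(1275 + 6915391/3836466) = 1/(4898409541/3836466) = 3836466/4898409541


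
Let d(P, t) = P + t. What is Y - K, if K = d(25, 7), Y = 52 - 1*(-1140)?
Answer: 1160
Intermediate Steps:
Y = 1192 (Y = 52 + 1140 = 1192)
K = 32 (K = 25 + 7 = 32)
Y - K = 1192 - 1*32 = 1192 - 32 = 1160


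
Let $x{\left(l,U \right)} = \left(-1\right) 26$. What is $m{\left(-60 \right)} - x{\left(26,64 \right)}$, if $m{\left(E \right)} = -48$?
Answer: $-22$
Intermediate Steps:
$x{\left(l,U \right)} = -26$
$m{\left(-60 \right)} - x{\left(26,64 \right)} = -48 - -26 = -48 + 26 = -22$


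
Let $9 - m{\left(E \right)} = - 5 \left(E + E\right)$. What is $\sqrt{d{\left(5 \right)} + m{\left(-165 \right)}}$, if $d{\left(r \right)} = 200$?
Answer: $i \sqrt{1441} \approx 37.961 i$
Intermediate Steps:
$m{\left(E \right)} = 9 + 10 E$ ($m{\left(E \right)} = 9 - - 5 \left(E + E\right) = 9 - - 5 \cdot 2 E = 9 - - 10 E = 9 + 10 E$)
$\sqrt{d{\left(5 \right)} + m{\left(-165 \right)}} = \sqrt{200 + \left(9 + 10 \left(-165\right)\right)} = \sqrt{200 + \left(9 - 1650\right)} = \sqrt{200 - 1641} = \sqrt{-1441} = i \sqrt{1441}$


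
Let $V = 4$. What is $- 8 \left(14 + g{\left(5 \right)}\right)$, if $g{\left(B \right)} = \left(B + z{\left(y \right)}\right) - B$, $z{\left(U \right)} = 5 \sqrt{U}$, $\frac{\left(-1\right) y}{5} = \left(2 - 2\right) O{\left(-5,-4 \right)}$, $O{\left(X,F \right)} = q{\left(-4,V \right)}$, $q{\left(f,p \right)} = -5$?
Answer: $-112$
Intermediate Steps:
$O{\left(X,F \right)} = -5$
$y = 0$ ($y = - 5 \left(2 - 2\right) \left(-5\right) = - 5 \cdot 0 \left(-5\right) = \left(-5\right) 0 = 0$)
$g{\left(B \right)} = 0$ ($g{\left(B \right)} = \left(B + 5 \sqrt{0}\right) - B = \left(B + 5 \cdot 0\right) - B = \left(B + 0\right) - B = B - B = 0$)
$- 8 \left(14 + g{\left(5 \right)}\right) = - 8 \left(14 + 0\right) = \left(-8\right) 14 = -112$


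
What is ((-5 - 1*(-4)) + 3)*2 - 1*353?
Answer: -349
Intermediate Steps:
((-5 - 1*(-4)) + 3)*2 - 1*353 = ((-5 + 4) + 3)*2 - 353 = (-1 + 3)*2 - 353 = 2*2 - 353 = 4 - 353 = -349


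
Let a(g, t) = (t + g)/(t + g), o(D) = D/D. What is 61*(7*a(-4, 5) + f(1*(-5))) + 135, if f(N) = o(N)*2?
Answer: 684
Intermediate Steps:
o(D) = 1
a(g, t) = 1 (a(g, t) = (g + t)/(g + t) = 1)
f(N) = 2 (f(N) = 1*2 = 2)
61*(7*a(-4, 5) + f(1*(-5))) + 135 = 61*(7*1 + 2) + 135 = 61*(7 + 2) + 135 = 61*9 + 135 = 549 + 135 = 684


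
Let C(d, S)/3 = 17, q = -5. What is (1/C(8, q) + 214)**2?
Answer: 119137225/2601 ≈ 45804.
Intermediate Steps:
C(d, S) = 51 (C(d, S) = 3*17 = 51)
(1/C(8, q) + 214)**2 = (1/51 + 214)**2 = (10915/51)**2 = 119137225/2601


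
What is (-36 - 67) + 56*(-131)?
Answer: -7439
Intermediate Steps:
(-36 - 67) + 56*(-131) = -103 - 7336 = -7439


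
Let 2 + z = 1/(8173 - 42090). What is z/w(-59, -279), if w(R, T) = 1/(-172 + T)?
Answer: 30593585/33917 ≈ 902.01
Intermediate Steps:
z = -67835/33917 (z = -2 + 1/(8173 - 42090) = -2 + 1/(-33917) = -2 - 1/33917 = -67835/33917 ≈ -2.0000)
z/w(-59, -279) = -67835/(33917*(1/(-172 - 279))) = -67835/(33917*(1/(-451))) = -67835/(33917*(-1/451)) = -67835/33917*(-451) = 30593585/33917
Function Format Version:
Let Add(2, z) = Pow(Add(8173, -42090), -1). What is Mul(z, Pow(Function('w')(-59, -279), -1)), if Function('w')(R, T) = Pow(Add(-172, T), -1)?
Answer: Rational(30593585, 33917) ≈ 902.01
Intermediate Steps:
z = Rational(-67835, 33917) (z = Add(-2, Pow(Add(8173, -42090), -1)) = Add(-2, Pow(-33917, -1)) = Add(-2, Rational(-1, 33917)) = Rational(-67835, 33917) ≈ -2.0000)
Mul(z, Pow(Function('w')(-59, -279), -1)) = Mul(Rational(-67835, 33917), Pow(Pow(Add(-172, -279), -1), -1)) = Mul(Rational(-67835, 33917), Pow(Pow(-451, -1), -1)) = Mul(Rational(-67835, 33917), Pow(Rational(-1, 451), -1)) = Mul(Rational(-67835, 33917), -451) = Rational(30593585, 33917)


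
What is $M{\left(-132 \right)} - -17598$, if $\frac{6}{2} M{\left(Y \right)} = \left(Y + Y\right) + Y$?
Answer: $17466$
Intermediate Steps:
$M{\left(Y \right)} = Y$ ($M{\left(Y \right)} = \frac{\left(Y + Y\right) + Y}{3} = \frac{2 Y + Y}{3} = \frac{3 Y}{3} = Y$)
$M{\left(-132 \right)} - -17598 = -132 - -17598 = -132 + 17598 = 17466$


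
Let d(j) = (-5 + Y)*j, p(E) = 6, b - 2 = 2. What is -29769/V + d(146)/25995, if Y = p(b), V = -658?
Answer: 773941223/17104710 ≈ 45.247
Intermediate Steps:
b = 4 (b = 2 + 2 = 4)
Y = 6
d(j) = j (d(j) = (-5 + 6)*j = 1*j = j)
-29769/V + d(146)/25995 = -29769/(-658) + 146/25995 = -29769*(-1/658) + 146*(1/25995) = 29769/658 + 146/25995 = 773941223/17104710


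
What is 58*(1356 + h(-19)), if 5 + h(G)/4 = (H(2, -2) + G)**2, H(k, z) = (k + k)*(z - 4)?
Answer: 506456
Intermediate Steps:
H(k, z) = 2*k*(-4 + z) (H(k, z) = (2*k)*(-4 + z) = 2*k*(-4 + z))
h(G) = -20 + 4*(-24 + G)**2 (h(G) = -20 + 4*(2*2*(-4 - 2) + G)**2 = -20 + 4*(2*2*(-6) + G)**2 = -20 + 4*(-24 + G)**2)
58*(1356 + h(-19)) = 58*(1356 + (-20 + 4*(-24 - 19)**2)) = 58*(1356 + (-20 + 4*(-43)**2)) = 58*(1356 + (-20 + 4*1849)) = 58*(1356 + (-20 + 7396)) = 58*(1356 + 7376) = 58*8732 = 506456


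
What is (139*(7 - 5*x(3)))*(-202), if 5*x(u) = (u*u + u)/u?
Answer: -84234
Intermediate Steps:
x(u) = (u + u²)/(5*u) (x(u) = ((u*u + u)/u)/5 = ((u² + u)/u)/5 = ((u + u²)/u)/5 = (u + u²)/(5*u))
(139*(7 - 5*x(3)))*(-202) = (139*(7 - 5*(⅕ + (⅕)*3)))*(-202) = (139*(7 - 5*(⅕ + ⅗)))*(-202) = (139*(7 - 5*⅘))*(-202) = (139*(7 - 4))*(-202) = (139*3)*(-202) = 417*(-202) = -84234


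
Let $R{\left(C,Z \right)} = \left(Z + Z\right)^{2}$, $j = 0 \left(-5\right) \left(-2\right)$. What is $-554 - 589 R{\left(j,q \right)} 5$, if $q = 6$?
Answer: $-424634$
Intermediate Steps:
$j = 0$ ($j = 0 \left(-2\right) = 0$)
$R{\left(C,Z \right)} = 4 Z^{2}$ ($R{\left(C,Z \right)} = \left(2 Z\right)^{2} = 4 Z^{2}$)
$-554 - 589 R{\left(j,q \right)} 5 = -554 - 589 \cdot 4 \cdot 6^{2} \cdot 5 = -554 - 589 \cdot 4 \cdot 36 \cdot 5 = -554 - 589 \cdot 144 \cdot 5 = -554 - 424080 = -424634$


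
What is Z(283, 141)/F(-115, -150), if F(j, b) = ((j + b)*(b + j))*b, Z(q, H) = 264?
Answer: -44/1755625 ≈ -2.5062e-5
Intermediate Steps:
F(j, b) = b*(b + j)² (F(j, b) = ((b + j)*(b + j))*b = (b + j)²*b = b*(b + j)²)
Z(283, 141)/F(-115, -150) = 264/((-150*(-150 - 115)²)) = 264/((-150*(-265)²)) = 264/((-150*70225)) = 264/(-10533750) = 264*(-1/10533750) = -44/1755625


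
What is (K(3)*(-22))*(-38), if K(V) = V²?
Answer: 7524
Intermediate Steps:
(K(3)*(-22))*(-38) = (3²*(-22))*(-38) = (9*(-22))*(-38) = -198*(-38) = 7524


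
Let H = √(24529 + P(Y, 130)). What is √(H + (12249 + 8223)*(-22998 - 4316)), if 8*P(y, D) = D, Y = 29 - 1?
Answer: √(-2236688832 + 6*√10909)/2 ≈ 23647.0*I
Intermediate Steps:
Y = 28
P(y, D) = D/8
H = 3*√10909/2 (H = √(24529 + (⅛)*130) = √(24529 + 65/4) = √(98181/4) = 3*√10909/2 ≈ 156.67)
√(H + (12249 + 8223)*(-22998 - 4316)) = √(3*√10909/2 + (12249 + 8223)*(-22998 - 4316)) = √(3*√10909/2 + 20472*(-27314)) = √(3*√10909/2 - 559172208) = √(-559172208 + 3*√10909/2)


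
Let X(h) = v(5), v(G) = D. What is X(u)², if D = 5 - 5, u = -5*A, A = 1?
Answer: 0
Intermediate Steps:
u = -5 (u = -5*1 = -5)
D = 0
v(G) = 0
X(h) = 0
X(u)² = 0² = 0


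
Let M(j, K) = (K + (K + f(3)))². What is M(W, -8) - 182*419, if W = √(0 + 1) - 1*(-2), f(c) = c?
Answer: -76089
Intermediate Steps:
W = 3 (W = √1 + 2 = 1 + 2 = 3)
M(j, K) = (3 + 2*K)² (M(j, K) = (K + (K + 3))² = (K + (3 + K))² = (3 + 2*K)²)
M(W, -8) - 182*419 = (3 + 2*(-8))² - 182*419 = (3 - 16)² - 76258 = (-13)² - 76258 = 169 - 76258 = -76089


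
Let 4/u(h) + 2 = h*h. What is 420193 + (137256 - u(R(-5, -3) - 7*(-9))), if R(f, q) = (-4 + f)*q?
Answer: 2257110999/4049 ≈ 5.5745e+5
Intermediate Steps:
R(f, q) = q*(-4 + f)
u(h) = 4/(-2 + h²) (u(h) = 4/(-2 + h*h) = 4/(-2 + h²))
420193 + (137256 - u(R(-5, -3) - 7*(-9))) = 420193 + (137256 - 4/(-2 + (-3*(-4 - 5) - 7*(-9))²)) = 420193 + (137256 - 4/(-2 + (-3*(-9) + 63)²)) = 420193 + (137256 - 4/(-2 + (27 + 63)²)) = 420193 + (137256 - 4/(-2 + 90²)) = 420193 + (137256 - 4/(-2 + 8100)) = 420193 + (137256 - 4/8098) = 420193 + (137256 - 1*2/4049) = 420193 + (137256 - 2/4049) = 420193 + 555749542/4049 = 2257110999/4049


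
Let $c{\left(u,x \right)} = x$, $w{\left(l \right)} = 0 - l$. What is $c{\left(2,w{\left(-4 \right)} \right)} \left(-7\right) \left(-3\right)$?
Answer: $84$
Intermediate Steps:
$w{\left(l \right)} = - l$
$c{\left(2,w{\left(-4 \right)} \right)} \left(-7\right) \left(-3\right) = \left(-1\right) \left(-4\right) \left(-7\right) \left(-3\right) = 4 \left(-7\right) \left(-3\right) = \left(-28\right) \left(-3\right) = 84$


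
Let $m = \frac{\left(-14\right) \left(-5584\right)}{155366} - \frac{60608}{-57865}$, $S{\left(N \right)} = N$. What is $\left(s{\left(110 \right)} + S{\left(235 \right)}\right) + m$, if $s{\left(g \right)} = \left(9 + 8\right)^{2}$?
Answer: $\frac{2362416478964}{4495126795} \approx 525.55$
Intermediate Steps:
$s{\left(g \right)} = 289$ ($s{\left(g \right)} = 17^{2} = 289$)
$m = \frac{6970038384}{4495126795}$ ($m = 78176 \cdot \frac{1}{155366} - - \frac{60608}{57865} = \frac{39088}{77683} + \frac{60608}{57865} = \frac{6970038384}{4495126795} \approx 1.5506$)
$\left(s{\left(110 \right)} + S{\left(235 \right)}\right) + m = \left(289 + 235\right) + \frac{6970038384}{4495126795} = 524 + \frac{6970038384}{4495126795} = \frac{2362416478964}{4495126795}$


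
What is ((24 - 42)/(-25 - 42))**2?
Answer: 324/4489 ≈ 0.072176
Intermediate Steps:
((24 - 42)/(-25 - 42))**2 = (-18/(-67))**2 = (-18*(-1/67))**2 = (18/67)**2 = 324/4489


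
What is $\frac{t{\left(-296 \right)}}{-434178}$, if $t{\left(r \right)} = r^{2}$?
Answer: $- \frac{43808}{217089} \approx -0.2018$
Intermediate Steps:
$\frac{t{\left(-296 \right)}}{-434178} = \frac{\left(-296\right)^{2}}{-434178} = 87616 \left(- \frac{1}{434178}\right) = - \frac{43808}{217089}$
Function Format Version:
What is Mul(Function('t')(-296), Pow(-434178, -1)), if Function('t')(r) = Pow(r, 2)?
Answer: Rational(-43808, 217089) ≈ -0.20180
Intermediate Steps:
Mul(Function('t')(-296), Pow(-434178, -1)) = Mul(Pow(-296, 2), Pow(-434178, -1)) = Mul(87616, Rational(-1, 434178)) = Rational(-43808, 217089)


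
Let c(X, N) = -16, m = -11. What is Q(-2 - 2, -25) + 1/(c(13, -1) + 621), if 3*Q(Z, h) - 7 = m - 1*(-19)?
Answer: 3026/605 ≈ 5.0017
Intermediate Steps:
Q(Z, h) = 5 (Q(Z, h) = 7/3 + (-11 - 1*(-19))/3 = 7/3 + (-11 + 19)/3 = 7/3 + (⅓)*8 = 7/3 + 8/3 = 5)
Q(-2 - 2, -25) + 1/(c(13, -1) + 621) = 5 + 1/(-16 + 621) = 5 + 1/605 = 3026/605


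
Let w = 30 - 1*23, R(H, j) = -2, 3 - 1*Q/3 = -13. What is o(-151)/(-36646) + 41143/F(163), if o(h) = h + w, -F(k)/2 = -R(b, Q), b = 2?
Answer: -753862901/73292 ≈ -10286.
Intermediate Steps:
Q = 48 (Q = 9 - 3*(-13) = 9 + 39 = 48)
w = 7 (w = 30 - 23 = 7)
F(k) = -4 (F(k) = -(-2)*(-2) = -2*2 = -4)
o(h) = 7 + h (o(h) = h + 7 = 7 + h)
o(-151)/(-36646) + 41143/F(163) = (7 - 151)/(-36646) + 41143/(-4) = -144*(-1/36646) + 41143*(-1/4) = 72/18323 - 41143/4 = -753862901/73292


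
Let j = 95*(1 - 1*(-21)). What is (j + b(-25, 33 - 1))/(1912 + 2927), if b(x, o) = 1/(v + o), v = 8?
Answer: 27867/64520 ≈ 0.43191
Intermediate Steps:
j = 2090 (j = 95*(1 + 21) = 95*22 = 2090)
b(x, o) = 1/(8 + o)
(j + b(-25, 33 - 1))/(1912 + 2927) = (2090 + 1/(8 + (33 - 1)))/(1912 + 2927) = (2090 + 1/(8 + 32))/4839 = (2090 + 1/40)*(1/4839) = (83601/40)*(1/4839) = 27867/64520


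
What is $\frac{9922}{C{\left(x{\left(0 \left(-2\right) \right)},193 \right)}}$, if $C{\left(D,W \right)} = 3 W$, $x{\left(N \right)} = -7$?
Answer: $\frac{9922}{579} \approx 17.136$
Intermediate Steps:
$\frac{9922}{C{\left(x{\left(0 \left(-2\right) \right)},193 \right)}} = \frac{9922}{3 \cdot 193} = \frac{9922}{579}$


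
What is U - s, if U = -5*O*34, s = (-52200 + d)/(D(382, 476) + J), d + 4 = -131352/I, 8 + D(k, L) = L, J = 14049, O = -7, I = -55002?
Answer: 158840565586/133077339 ≈ 1193.6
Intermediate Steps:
D(k, L) = -8 + L
d = -14776/9167 (d = -4 - 131352/(-55002) = -4 - 131352*(-1/55002) = -4 + 21892/9167 = -14776/9167 ≈ -1.6119)
s = -478532176/133077339 (s = (-52200 - 14776/9167)/((-8 + 476) + 14049) = -478532176/(9167*(468 + 14049)) = -478532176/9167/14517 = -478532176/9167*1/14517 = -478532176/133077339 ≈ -3.5959)
U = 1190 (U = -5*(-7)*34 = 35*34 = 1190)
U - s = 1190 - 1*(-478532176/133077339) = 1190 + 478532176/133077339 = 158840565586/133077339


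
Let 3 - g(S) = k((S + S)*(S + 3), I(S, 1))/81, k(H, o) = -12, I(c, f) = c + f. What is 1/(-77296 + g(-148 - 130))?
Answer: -27/2086907 ≈ -1.2938e-5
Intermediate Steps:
g(S) = 85/27 (g(S) = 3 - (-12)/81 = 3 - 1*(-4/27) = 3 + 4/27 = 85/27)
1/(-77296 + g(-148 - 130)) = 1/(-77296 + 85/27) = 1/(-2086907/27) = -27/2086907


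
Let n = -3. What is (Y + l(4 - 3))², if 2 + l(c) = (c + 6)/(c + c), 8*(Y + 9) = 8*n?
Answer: 441/4 ≈ 110.25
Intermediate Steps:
Y = -12 (Y = -9 + (8*(-3))/8 = -9 + (⅛)*(-24) = -9 - 3 = -12)
l(c) = -2 + (6 + c)/(2*c) (l(c) = -2 + (c + 6)/(c + c) = -2 + (6 + c)/((2*c)) = -2 + (6 + c)*(1/(2*c)) = -2 + (6 + c)/(2*c))
(Y + l(4 - 3))² = (-12 + (-3/2 + 3/(4 - 3)))² = (-12 + (-3/2 + 3/1))² = (-12 + (-3/2 + 3*1))² = (-12 + (-3/2 + 3))² = (-12 + 3/2)² = (-21/2)² = 441/4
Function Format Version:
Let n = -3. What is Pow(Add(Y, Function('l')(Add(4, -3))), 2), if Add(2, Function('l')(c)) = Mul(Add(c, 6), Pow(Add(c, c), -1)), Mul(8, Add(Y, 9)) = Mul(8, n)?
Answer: Rational(441, 4) ≈ 110.25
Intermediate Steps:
Y = -12 (Y = Add(-9, Mul(Rational(1, 8), Mul(8, -3))) = Add(-9, Mul(Rational(1, 8), -24)) = Add(-9, -3) = -12)
Function('l')(c) = Add(-2, Mul(Rational(1, 2), Pow(c, -1), Add(6, c))) (Function('l')(c) = Add(-2, Mul(Add(c, 6), Pow(Add(c, c), -1))) = Add(-2, Mul(Add(6, c), Pow(Mul(2, c), -1))) = Add(-2, Mul(Add(6, c), Mul(Rational(1, 2), Pow(c, -1)))) = Add(-2, Mul(Rational(1, 2), Pow(c, -1), Add(6, c))))
Pow(Add(Y, Function('l')(Add(4, -3))), 2) = Pow(Add(-12, Add(Rational(-3, 2), Mul(3, Pow(Add(4, -3), -1)))), 2) = Pow(Add(-12, Add(Rational(-3, 2), Mul(3, Pow(1, -1)))), 2) = Pow(Add(-12, Add(Rational(-3, 2), Mul(3, 1))), 2) = Pow(Add(-12, Add(Rational(-3, 2), 3)), 2) = Pow(Add(-12, Rational(3, 2)), 2) = Pow(Rational(-21, 2), 2) = Rational(441, 4)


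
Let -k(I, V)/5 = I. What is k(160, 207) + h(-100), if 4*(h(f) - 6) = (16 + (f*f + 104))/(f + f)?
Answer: -16133/20 ≈ -806.65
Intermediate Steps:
k(I, V) = -5*I
h(f) = 6 + (120 + f²)/(8*f) (h(f) = 6 + ((16 + (f*f + 104))/(f + f))/4 = 6 + ((16 + (f² + 104))/((2*f)))/4 = 6 + ((16 + (104 + f²))*(1/(2*f)))/4 = 6 + ((120 + f²)*(1/(2*f)))/4 = 6 + ((120 + f²)/(2*f))/4 = 6 + (120 + f²)/(8*f))
k(160, 207) + h(-100) = -5*160 + (6 + 15/(-100) + (⅛)*(-100)) = -800 + (6 + 15*(-1/100) - 25/2) = -800 + (6 - 3/20 - 25/2) = -800 - 133/20 = -16133/20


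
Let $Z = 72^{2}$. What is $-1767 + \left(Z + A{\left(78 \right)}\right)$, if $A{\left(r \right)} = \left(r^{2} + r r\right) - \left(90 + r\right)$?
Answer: $15417$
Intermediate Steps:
$A{\left(r \right)} = -90 - r + 2 r^{2}$ ($A{\left(r \right)} = \left(r^{2} + r^{2}\right) - \left(90 + r\right) = 2 r^{2} - \left(90 + r\right) = -90 - r + 2 r^{2}$)
$Z = 5184$
$-1767 + \left(Z + A{\left(78 \right)}\right) = -1767 + \left(5184 - \left(168 - 12168\right)\right) = -1767 + \left(5184 - -12000\right) = -1767 + \left(5184 + 12000\right) = -1767 + 17184 = 15417$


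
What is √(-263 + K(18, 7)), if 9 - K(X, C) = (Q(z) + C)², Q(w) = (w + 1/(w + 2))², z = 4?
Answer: I*√1098313/36 ≈ 29.111*I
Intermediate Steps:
Q(w) = (w + 1/(2 + w))²
K(X, C) = 9 - (625/36 + C)² (K(X, C) = 9 - ((1 + 4² + 2*4)²/(2 + 4)² + C)² = 9 - ((1 + 16 + 8)²/6² + C)² = 9 - ((1/36)*25² + C)² = 9 - ((1/36)*625 + C)² = 9 - (625/36 + C)²)
√(-263 + K(18, 7)) = √(-263 + (9 - (625 + 36*7)²/1296)) = √(-263 + (9 - (625 + 252)²/1296)) = √(-263 + (9 - 1/1296*877²)) = √(-263 + (9 - 1/1296*769129)) = √(-263 + (9 - 769129/1296)) = √(-263 - 757465/1296) = √(-1098313/1296) = I*√1098313/36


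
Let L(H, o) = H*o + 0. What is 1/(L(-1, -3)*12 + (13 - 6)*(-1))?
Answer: 1/29 ≈ 0.034483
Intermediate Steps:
L(H, o) = H*o
1/(L(-1, -3)*12 + (13 - 6)*(-1)) = 1/(-1*(-3)*12 + (13 - 6)*(-1)) = 1/(3*12 + 7*(-1)) = 1/(36 - 7) = 1/29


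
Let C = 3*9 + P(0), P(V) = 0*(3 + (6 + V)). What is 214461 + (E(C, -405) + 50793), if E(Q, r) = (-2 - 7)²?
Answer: 265335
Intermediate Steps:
P(V) = 0 (P(V) = 0*(9 + V) = 0)
C = 27 (C = 3*9 + 0 = 27 + 0 = 27)
E(Q, r) = 81 (E(Q, r) = (-9)² = 81)
214461 + (E(C, -405) + 50793) = 214461 + (81 + 50793) = 214461 + 50874 = 265335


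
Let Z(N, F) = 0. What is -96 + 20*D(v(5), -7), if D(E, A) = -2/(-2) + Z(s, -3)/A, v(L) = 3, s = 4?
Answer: -76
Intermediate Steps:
D(E, A) = 1 (D(E, A) = -2/(-2) + 0/A = -2*(-½) + 0 = 1 + 0 = 1)
-96 + 20*D(v(5), -7) = -96 + 20*1 = -96 + 20 = -76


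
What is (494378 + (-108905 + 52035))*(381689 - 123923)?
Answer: 112774687128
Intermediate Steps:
(494378 + (-108905 + 52035))*(381689 - 123923) = (494378 - 56870)*257766 = 437508*257766 = 112774687128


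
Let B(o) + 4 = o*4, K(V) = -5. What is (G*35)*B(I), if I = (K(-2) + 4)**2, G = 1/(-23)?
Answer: 0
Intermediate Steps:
G = -1/23 ≈ -0.043478
I = 1 (I = (-5 + 4)**2 = (-1)**2 = 1)
B(o) = -4 + 4*o (B(o) = -4 + o*4 = -4 + 4*o)
(G*35)*B(I) = (-1/23*35)*(-4 + 4*1) = -35*(-4 + 4)/23 = -35/23*0 = 0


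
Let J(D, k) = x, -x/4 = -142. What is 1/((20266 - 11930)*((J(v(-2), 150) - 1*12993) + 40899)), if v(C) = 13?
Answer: 1/237359264 ≈ 4.2130e-9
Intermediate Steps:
x = 568 (x = -4*(-142) = 568)
J(D, k) = 568
1/((20266 - 11930)*((J(v(-2), 150) - 1*12993) + 40899)) = 1/((20266 - 11930)*((568 - 1*12993) + 40899)) = 1/(8336*((568 - 12993) + 40899)) = 1/(8336*(-12425 + 40899)) = 1/(8336*28474) = 1/237359264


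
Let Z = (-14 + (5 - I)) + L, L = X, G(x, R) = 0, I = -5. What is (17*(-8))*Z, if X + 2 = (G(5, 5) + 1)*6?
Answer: 0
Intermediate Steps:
X = 4 (X = -2 + (0 + 1)*6 = -2 + 1*6 = -2 + 6 = 4)
L = 4
Z = 0 (Z = (-14 + (5 - 1*(-5))) + 4 = (-14 + (5 + 5)) + 4 = (-14 + 10) + 4 = -4 + 4 = 0)
(17*(-8))*Z = (17*(-8))*0 = -136*0 = 0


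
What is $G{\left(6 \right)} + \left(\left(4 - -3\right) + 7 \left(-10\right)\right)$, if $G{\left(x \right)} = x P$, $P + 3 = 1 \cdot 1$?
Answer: $-75$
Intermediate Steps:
$P = -2$ ($P = -3 + 1 \cdot 1 = -3 + 1 = -2$)
$G{\left(x \right)} = - 2 x$ ($G{\left(x \right)} = x \left(-2\right) = - 2 x$)
$G{\left(6 \right)} + \left(\left(4 - -3\right) + 7 \left(-10\right)\right) = \left(-2\right) 6 + \left(\left(4 - -3\right) + 7 \left(-10\right)\right) = -12 + \left(\left(4 + 3\right) - 70\right) = -12 + \left(7 - 70\right) = -12 - 63 = -75$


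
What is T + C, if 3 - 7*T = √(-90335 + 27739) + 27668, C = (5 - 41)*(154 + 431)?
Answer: -175085/7 - 2*I*√15649/7 ≈ -25012.0 - 35.742*I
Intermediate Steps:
C = -21060 (C = -36*585 = -21060)
T = -27665/7 - 2*I*√15649/7 (T = 3/7 - (√(-90335 + 27739) + 27668)/7 = 3/7 - (√(-62596) + 27668)/7 = 3/7 - (2*I*√15649 + 27668)/7 = 3/7 - (27668 + 2*I*√15649)/7 = 3/7 + (-27668/7 - 2*I*√15649/7) = -27665/7 - 2*I*√15649/7 ≈ -3952.1 - 35.742*I)
T + C = (-27665/7 - 2*I*√15649/7) - 21060 = -175085/7 - 2*I*√15649/7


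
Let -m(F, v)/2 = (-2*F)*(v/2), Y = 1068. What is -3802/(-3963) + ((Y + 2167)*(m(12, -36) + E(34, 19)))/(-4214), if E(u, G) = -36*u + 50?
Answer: 13071901609/8350041 ≈ 1565.5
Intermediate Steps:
E(u, G) = 50 - 36*u
m(F, v) = 2*F*v (m(F, v) = -2*(-2*F)*v/2 = -(-2)*F*v = 2*F*v)
-3802/(-3963) + ((Y + 2167)*(m(12, -36) + E(34, 19)))/(-4214) = -3802/(-3963) + ((1068 + 2167)*(2*12*(-36) + (50 - 36*34)))/(-4214) = -3802*(-1/3963) + (3235*(-864 + (50 - 1224)))*(-1/4214) = 3802/3963 + (3235*(-864 - 1174))*(-1/4214) = 3802/3963 + (3235*(-2038))*(-1/4214) = 3802/3963 - 6592930*(-1/4214) = 3802/3963 + 3296465/2107 = 13071901609/8350041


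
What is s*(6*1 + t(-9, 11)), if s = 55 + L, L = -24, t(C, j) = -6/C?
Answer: 620/3 ≈ 206.67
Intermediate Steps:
s = 31 (s = 55 - 24 = 31)
s*(6*1 + t(-9, 11)) = 31*(6*1 - 6/(-9)) = 31*(6 - 6*(-1/9)) = 31*(6 + 2/3) = 31*(20/3) = 620/3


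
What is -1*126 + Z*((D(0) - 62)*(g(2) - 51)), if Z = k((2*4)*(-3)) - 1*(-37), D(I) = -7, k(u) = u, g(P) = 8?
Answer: 38445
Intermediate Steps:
Z = 13 (Z = (2*4)*(-3) - 1*(-37) = 8*(-3) + 37 = -24 + 37 = 13)
-1*126 + Z*((D(0) - 62)*(g(2) - 51)) = -1*126 + 13*((-7 - 62)*(8 - 51)) = -126 + 13*(-69*(-43)) = -126 + 13*2967 = -126 + 38571 = 38445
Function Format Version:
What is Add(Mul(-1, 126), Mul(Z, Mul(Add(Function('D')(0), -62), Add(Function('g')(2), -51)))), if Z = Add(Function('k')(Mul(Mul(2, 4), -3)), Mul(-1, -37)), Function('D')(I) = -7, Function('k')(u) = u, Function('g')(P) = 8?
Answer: 38445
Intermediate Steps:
Z = 13 (Z = Add(Mul(Mul(2, 4), -3), Mul(-1, -37)) = Add(Mul(8, -3), 37) = Add(-24, 37) = 13)
Add(Mul(-1, 126), Mul(Z, Mul(Add(Function('D')(0), -62), Add(Function('g')(2), -51)))) = Add(Mul(-1, 126), Mul(13, Mul(Add(-7, -62), Add(8, -51)))) = Add(-126, Mul(13, Mul(-69, -43))) = Add(-126, Mul(13, 2967)) = Add(-126, 38571) = 38445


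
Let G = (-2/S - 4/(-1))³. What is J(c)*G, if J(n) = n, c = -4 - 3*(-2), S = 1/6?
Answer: -1024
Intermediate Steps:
S = ⅙ ≈ 0.16667
c = 2 (c = -4 + 6 = 2)
G = -512 (G = (-2/⅙ - 4/(-1))³ = (-2*6 - 4*(-1))³ = (-12 + 4)³ = (-8)³ = -512)
J(c)*G = 2*(-512) = -1024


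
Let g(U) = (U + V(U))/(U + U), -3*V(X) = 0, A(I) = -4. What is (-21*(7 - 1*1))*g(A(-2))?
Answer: -63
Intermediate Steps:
V(X) = 0 (V(X) = -⅓*0 = 0)
g(U) = ½ (g(U) = (U + 0)/(U + U) = U/((2*U)) = U*(1/(2*U)) = ½)
(-21*(7 - 1*1))*g(A(-2)) = -21*(7 - 1*1)*(½) = -21*(7 - 1)*(½) = -21*6*(½) = -126*½ = -63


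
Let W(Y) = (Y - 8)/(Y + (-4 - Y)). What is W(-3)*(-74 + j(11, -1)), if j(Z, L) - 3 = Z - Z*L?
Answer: -539/4 ≈ -134.75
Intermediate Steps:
W(Y) = 2 - Y/4 (W(Y) = (-8 + Y)/(-4) = (-8 + Y)*(-¼) = 2 - Y/4)
j(Z, L) = 3 + Z - L*Z (j(Z, L) = 3 + (Z - Z*L) = 3 + (Z - L*Z) = 3 + Z - L*Z)
W(-3)*(-74 + j(11, -1)) = (2 - ¼*(-3))*(-74 + (3 + 11 - 1*(-1)*11)) = (2 + ¾)*(-74 + (3 + 11 + 11)) = 11*(-74 + 25)/4 = (11/4)*(-49) = -539/4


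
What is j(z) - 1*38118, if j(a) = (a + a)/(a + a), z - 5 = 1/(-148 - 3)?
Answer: -38117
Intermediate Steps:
z = 754/151 (z = 5 + 1/(-148 - 3) = 5 + 1/(-151) = 5 - 1/151 = 754/151 ≈ 4.9934)
j(a) = 1 (j(a) = (2*a)/((2*a)) = (2*a)*(1/(2*a)) = 1)
j(z) - 1*38118 = 1 - 1*38118 = 1 - 38118 = -38117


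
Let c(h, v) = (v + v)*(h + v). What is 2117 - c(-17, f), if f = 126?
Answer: -25351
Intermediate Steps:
c(h, v) = 2*v*(h + v) (c(h, v) = (2*v)*(h + v) = 2*v*(h + v))
2117 - c(-17, f) = 2117 - 2*126*(-17 + 126) = 2117 - 2*126*109 = 2117 - 1*27468 = 2117 - 27468 = -25351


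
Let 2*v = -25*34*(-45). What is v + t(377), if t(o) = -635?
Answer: 18490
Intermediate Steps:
v = 19125 (v = (-25*34*(-45))/2 = (-850*(-45))/2 = (½)*38250 = 19125)
v + t(377) = 19125 - 635 = 18490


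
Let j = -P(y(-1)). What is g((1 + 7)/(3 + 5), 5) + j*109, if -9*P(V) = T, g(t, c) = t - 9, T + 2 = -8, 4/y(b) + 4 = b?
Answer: -1162/9 ≈ -129.11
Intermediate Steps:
y(b) = 4/(-4 + b)
T = -10 (T = -2 - 8 = -10)
g(t, c) = -9 + t
P(V) = 10/9 (P(V) = -1/9*(-10) = 10/9)
j = -10/9 (j = -1*10/9 = -10/9 ≈ -1.1111)
g((1 + 7)/(3 + 5), 5) + j*109 = (-9 + (1 + 7)/(3 + 5)) - 10/9*109 = (-9 + 8/8) - 1090/9 = (-9 + 8*(1/8)) - 1090/9 = (-9 + 1) - 1090/9 = -8 - 1090/9 = -1162/9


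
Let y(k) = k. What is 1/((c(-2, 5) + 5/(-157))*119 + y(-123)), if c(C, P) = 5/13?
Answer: -2041/165363 ≈ -0.012343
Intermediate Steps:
c(C, P) = 5/13 (c(C, P) = 5*(1/13) = 5/13)
1/((c(-2, 5) + 5/(-157))*119 + y(-123)) = 1/((5/13 + 5/(-157))*119 - 123) = 1/((5/13 + 5*(-1/157))*119 - 123) = 1/((5/13 - 5/157)*119 - 123) = 1/((720/2041)*119 - 123) = 1/(85680/2041 - 123) = 1/(-165363/2041) = -2041/165363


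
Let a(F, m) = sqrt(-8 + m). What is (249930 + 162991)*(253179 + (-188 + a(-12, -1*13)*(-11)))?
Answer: 104465296711 - 4542131*I*sqrt(21) ≈ 1.0447e+11 - 2.0815e+7*I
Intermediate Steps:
(249930 + 162991)*(253179 + (-188 + a(-12, -1*13)*(-11))) = (249930 + 162991)*(253179 + (-188 + sqrt(-8 - 1*13)*(-11))) = 412921*(253179 + (-188 + sqrt(-8 - 13)*(-11))) = 412921*(253179 + (-188 + sqrt(-21)*(-11))) = 412921*(253179 + (-188 + (I*sqrt(21))*(-11))) = 412921*(253179 + (-188 - 11*I*sqrt(21))) = 412921*(252991 - 11*I*sqrt(21)) = 104465296711 - 4542131*I*sqrt(21)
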